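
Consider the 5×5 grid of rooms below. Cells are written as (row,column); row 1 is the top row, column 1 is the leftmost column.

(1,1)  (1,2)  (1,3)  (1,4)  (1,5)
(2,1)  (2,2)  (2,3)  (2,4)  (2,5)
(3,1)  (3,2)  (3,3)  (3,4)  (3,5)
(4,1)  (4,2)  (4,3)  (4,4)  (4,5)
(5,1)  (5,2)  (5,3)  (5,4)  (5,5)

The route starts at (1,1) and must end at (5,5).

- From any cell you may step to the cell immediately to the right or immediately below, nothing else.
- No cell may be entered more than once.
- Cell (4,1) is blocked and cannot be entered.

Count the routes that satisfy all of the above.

A right/down-only route from (1,1) to (5,5) makes exactly 4 down-moves and 4 right-moves in some order.
With no other constraints that would be C(8,4) = 70 routes.
Subtract routes through each blocked cell (inclusion–exclusion for overlaps): − through (4,1): 5 → 65.
That gives 65 routes.

65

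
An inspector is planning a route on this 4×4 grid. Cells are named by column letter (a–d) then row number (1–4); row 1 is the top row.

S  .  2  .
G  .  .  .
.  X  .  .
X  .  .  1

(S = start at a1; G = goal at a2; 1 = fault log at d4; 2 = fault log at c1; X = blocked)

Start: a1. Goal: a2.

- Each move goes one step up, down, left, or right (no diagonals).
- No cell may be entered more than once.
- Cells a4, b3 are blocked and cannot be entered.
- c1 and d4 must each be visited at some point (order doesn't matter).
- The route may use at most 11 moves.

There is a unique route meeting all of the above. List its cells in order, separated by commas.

a1, b1, c1, d1, d2, d3, d4, c4, c3, c2, b2, a2

Any route must reach c1 and d4 and still end at a2 within 11 moves, so the order of the required stops is forced.
Route from a1: 3× right (reaching d1), 3× down (reaching d4), left to c4, 2× up (reaching c2), 2× left (reaching a2) — 11 moves in all.
Check: all required cells visited; 11 ≤ 11 moves.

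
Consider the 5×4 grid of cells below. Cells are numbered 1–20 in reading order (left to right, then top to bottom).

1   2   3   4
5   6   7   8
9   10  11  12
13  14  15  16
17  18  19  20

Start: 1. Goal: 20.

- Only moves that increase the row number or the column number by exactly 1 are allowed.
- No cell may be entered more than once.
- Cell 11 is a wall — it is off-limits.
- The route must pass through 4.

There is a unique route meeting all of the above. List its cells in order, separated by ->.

1 -> 2 -> 3 -> 4 -> 8 -> 12 -> 16 -> 20

Moves only go right or down, so the column and row indices never decrease.
Route from 1: 3× right (reaching 4), 4× down (reaching 20) — 7 moves in all.
Check: all required cells visited.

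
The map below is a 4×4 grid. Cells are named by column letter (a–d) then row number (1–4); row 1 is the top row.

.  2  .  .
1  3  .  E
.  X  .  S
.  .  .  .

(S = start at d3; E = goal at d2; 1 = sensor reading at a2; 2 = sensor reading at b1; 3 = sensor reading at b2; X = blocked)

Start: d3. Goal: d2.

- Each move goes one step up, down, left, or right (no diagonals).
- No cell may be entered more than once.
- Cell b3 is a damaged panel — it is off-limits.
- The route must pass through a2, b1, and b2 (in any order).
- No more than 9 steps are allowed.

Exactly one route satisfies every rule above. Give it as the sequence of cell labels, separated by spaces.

The budget equals the shortest possible length, so every move has to be on a shortest route through the required cells.
Route from d3: left 1 to c3, up 1 to c2, left 2 to a2, up 1 to a1, right 3 to d1, down 1 to d2 — 9 moves in all.
Check: all required cells visited; 9 ≤ 9 moves.

d3 c3 c2 b2 a2 a1 b1 c1 d1 d2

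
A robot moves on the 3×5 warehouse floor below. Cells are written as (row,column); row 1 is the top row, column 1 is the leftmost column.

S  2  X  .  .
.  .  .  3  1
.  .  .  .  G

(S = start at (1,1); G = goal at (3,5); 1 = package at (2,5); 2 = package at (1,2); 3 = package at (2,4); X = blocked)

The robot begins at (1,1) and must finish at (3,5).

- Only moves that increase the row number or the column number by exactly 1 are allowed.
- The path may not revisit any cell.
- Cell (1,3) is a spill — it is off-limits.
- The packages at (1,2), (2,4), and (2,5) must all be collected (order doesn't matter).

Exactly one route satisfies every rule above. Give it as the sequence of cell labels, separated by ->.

Moves only go right or down, so the column and row indices never decrease.
Route from (1,1): right to (1,2), down to (2,2), 3× right (reaching (2,5)), down to (3,5) — 6 moves in all.
Check: all required cells visited.

(1,1) -> (1,2) -> (2,2) -> (2,3) -> (2,4) -> (2,5) -> (3,5)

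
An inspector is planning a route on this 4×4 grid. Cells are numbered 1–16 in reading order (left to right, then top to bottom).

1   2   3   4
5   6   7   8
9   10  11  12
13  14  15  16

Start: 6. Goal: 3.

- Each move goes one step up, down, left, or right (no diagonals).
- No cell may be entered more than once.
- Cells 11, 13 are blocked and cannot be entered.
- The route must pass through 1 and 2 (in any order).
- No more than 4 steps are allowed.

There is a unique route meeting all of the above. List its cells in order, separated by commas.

6, 5, 1, 2, 3

The budget equals the shortest possible length, so every move has to be on a shortest route through the required cells.
Route from 6: left 1 to 5, up 1 to 1, right 2 to 3 — 4 moves in all.
Check: all required cells visited; 4 ≤ 4 moves.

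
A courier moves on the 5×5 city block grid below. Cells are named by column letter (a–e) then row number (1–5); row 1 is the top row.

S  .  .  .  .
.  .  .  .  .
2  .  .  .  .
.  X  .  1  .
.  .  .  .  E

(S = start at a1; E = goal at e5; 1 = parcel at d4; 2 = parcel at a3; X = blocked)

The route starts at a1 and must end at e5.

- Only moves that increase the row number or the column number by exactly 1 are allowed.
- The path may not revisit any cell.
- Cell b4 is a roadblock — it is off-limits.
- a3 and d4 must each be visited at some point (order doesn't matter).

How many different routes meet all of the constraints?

A right/down-only route from a1 to e5 makes exactly 4 down-moves and 4 right-moves in some order.
With no other constraints that would be C(8,4) = 70 routes.
A monotone route can only reach the required cells in the order a3, d4, so split there and multiply the segment counts (each segment already excludes blocked cells): a1→a3: 1; a3→d4: 2; d4→e5: 2; product = 4.
That gives 4 routes.

4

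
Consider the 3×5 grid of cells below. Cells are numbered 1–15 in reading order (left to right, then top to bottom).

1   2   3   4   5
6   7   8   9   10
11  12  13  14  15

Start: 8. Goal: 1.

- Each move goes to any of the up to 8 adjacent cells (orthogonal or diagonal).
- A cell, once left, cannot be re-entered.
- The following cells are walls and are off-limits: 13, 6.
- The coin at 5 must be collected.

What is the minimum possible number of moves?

6

Any route passes through 5 somewhere between 8 and 1. Summing Chebyshev distances along the two legs (8 → 5 → 1) gives a lower bound of 2 + 4 = 6 moves.
A route of 6 moves achieves this: 8 → 4 → 5 → 9 → 3 → 2 → 1.
Since 6 matches the lower bound, it is optimal.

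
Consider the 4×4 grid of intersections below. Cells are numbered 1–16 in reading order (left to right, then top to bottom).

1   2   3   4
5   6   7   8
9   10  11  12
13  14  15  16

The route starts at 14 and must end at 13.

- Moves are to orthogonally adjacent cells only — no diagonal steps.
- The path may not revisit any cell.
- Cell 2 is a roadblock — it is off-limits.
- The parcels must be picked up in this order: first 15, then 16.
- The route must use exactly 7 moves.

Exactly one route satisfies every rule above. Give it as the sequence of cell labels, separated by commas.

14, 15, 16, 12, 11, 10, 9, 13

The waypoints must appear in the order 15, 16, with no cell reused.
Route from 14: 2× right (reaching 16), up to 12, 3× left (reaching 9), down to 13 — 7 moves in all.
Check: order respected (15 at step 1, 16 at step 2); 7 moves as required.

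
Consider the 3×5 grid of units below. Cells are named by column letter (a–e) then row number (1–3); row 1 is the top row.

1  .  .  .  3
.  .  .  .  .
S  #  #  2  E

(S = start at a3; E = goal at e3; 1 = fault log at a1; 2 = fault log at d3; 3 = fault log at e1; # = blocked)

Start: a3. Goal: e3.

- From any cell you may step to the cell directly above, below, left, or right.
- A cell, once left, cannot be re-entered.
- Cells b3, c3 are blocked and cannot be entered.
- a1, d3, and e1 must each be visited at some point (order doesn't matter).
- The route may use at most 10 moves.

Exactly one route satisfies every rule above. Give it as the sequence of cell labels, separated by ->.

a3 -> a2 -> a1 -> b1 -> c1 -> d1 -> e1 -> e2 -> d2 -> d3 -> e3

Any route must reach a1, d3, and e1 and still end at e3 within 10 moves, so the order of the required stops is forced.
Route from a3: 2× up (reaching a1), 4× right (reaching e1), down to e2, left to d2, down to d3, right to e3 — 10 moves in all.
Check: all required cells visited; 10 ≤ 10 moves.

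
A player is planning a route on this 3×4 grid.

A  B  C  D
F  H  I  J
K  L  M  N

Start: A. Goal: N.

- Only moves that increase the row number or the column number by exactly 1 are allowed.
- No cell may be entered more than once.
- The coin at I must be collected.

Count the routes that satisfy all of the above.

A right/down-only route from A to N makes exactly 2 down-moves and 3 right-moves in some order.
With no other constraints that would be C(5,2) = 10 routes.
Split at I and multiply the segment counts: A→I: 3; I→N: 2; product = 6.
That gives 6 routes.

6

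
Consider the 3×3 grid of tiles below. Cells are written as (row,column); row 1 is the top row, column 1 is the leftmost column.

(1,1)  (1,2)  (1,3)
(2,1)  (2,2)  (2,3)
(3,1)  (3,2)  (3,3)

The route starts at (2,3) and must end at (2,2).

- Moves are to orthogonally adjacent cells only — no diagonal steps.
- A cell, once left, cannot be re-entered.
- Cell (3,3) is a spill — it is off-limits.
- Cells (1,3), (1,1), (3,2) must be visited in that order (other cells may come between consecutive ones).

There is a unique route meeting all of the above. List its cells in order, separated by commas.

(2,3), (1,3), (1,2), (1,1), (2,1), (3,1), (3,2), (2,2)

The waypoints must appear in the order (1,3), (1,1), (3,2), with no cell reused.
Route from (2,3): up 1 to (1,3), left 2 to (1,1), down 2 to (3,1), right 1 to (3,2), up 1 to (2,2) — 7 moves in all.
Check: order respected ((1,3) at step 1, (1,1) at step 3, (3,2) at step 6).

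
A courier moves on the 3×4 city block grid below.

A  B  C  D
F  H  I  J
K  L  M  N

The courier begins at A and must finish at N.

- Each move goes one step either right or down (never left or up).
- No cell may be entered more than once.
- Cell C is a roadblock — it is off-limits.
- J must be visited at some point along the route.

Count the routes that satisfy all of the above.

A right/down-only route from A to N makes exactly 2 down-moves and 3 right-moves in some order.
With no other constraints that would be C(5,2) = 10 routes.
Split at J and multiply the segment counts (each segment already excludes blocked cells): A→J: 2; J→N: 1; product = 2.
That gives 2 routes.

2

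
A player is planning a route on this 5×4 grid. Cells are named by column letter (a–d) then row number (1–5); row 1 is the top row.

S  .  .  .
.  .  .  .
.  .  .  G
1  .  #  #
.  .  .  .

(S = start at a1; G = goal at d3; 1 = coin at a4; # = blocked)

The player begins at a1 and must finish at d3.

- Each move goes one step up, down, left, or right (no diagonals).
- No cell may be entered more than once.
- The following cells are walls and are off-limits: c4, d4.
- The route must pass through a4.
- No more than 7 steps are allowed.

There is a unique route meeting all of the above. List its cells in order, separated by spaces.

The budget equals the shortest possible length, so every move has to be on a shortest route through the required cells.
Route from a1: 3× down (reaching a4), right to b4, up to b3, 2× right (reaching d3) — 7 moves in all.
Check: all required cells visited; 7 ≤ 7 moves.

a1 a2 a3 a4 b4 b3 c3 d3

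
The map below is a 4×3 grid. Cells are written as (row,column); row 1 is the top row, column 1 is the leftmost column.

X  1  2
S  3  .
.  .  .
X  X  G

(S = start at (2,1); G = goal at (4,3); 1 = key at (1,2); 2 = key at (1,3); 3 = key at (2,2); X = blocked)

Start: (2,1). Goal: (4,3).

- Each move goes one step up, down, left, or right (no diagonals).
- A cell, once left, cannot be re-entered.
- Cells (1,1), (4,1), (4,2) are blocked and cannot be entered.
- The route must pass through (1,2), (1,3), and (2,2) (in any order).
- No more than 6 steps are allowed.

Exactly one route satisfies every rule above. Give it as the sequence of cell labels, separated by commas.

The budget equals the shortest possible length, so every move has to be on a shortest route through the required cells.
Route from (2,1): right to (2,2), up to (1,2), right to (1,3), 3× down (reaching (4,3)) — 6 moves in all.
Check: all required cells visited; 6 ≤ 6 moves.

(2,1), (2,2), (1,2), (1,3), (2,3), (3,3), (4,3)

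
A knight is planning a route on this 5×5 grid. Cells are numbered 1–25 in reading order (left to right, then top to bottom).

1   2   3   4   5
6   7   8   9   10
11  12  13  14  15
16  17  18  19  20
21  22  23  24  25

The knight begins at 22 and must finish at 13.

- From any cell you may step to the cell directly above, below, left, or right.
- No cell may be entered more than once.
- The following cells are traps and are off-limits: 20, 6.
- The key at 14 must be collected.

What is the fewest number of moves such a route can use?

Any route passes through 14 somewhere between 22 and 13. Summing Manhattan distances along the two legs (22 → 14 → 13) gives a lower bound of 4 + 1 = 5 moves.
A route of 5 moves achieves this: 22 → 17 → 18 → 19 → 14 → 13.
Since 5 matches the lower bound, it is optimal.

5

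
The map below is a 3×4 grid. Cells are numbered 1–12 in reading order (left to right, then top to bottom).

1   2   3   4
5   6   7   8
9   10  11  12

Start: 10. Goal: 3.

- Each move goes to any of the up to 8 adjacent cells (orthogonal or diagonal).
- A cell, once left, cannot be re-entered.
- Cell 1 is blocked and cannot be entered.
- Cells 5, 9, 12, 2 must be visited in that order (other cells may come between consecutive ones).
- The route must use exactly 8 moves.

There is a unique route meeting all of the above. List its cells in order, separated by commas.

The waypoints must appear in the order 5, 9, 12, 2, with no cell reused.
Route from 10: up-left to 5, down to 9, up-right to 6, down-right to 11, right to 12, 2× up-left (reaching 2), right to 3 — 8 moves in all.
Check: order respected (5 at step 1, 9 at step 2, 12 at step 5, 2 at step 7); 8 moves as required.

10, 5, 9, 6, 11, 12, 7, 2, 3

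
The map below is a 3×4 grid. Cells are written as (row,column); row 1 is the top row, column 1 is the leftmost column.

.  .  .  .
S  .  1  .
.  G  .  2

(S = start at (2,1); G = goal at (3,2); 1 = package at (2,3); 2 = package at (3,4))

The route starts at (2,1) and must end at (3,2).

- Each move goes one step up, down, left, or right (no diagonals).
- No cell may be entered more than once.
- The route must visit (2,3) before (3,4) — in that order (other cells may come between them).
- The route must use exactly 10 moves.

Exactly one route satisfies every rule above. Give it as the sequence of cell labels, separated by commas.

The waypoints must appear in the order (2,3), (3,4), with no cell reused.
Route from (2,1): up to (1,1), right to (1,2), down to (2,2), right to (2,3), up to (1,3), right to (1,4), 2× down (reaching (3,4)), 2× left (reaching (3,2)) — 10 moves in all.
Check: order respected (1 at step 4, 2 at step 8); 10 moves as required.

(2,1), (1,1), (1,2), (2,2), (2,3), (1,3), (1,4), (2,4), (3,4), (3,3), (3,2)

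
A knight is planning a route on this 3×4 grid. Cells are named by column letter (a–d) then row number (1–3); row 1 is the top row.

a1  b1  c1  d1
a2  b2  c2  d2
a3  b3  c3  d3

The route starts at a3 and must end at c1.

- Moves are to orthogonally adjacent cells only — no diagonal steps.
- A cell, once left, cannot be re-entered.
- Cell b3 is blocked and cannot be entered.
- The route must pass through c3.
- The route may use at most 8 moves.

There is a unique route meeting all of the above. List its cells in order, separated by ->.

The 8-move cap with required stops at c3 leaves no slack for detours.
Route from a3: up to a2, 2× right (reaching c2), down to c3, right to d3, 2× up (reaching d1), left to c1 — 8 moves in all.
Check: all required cells visited; 8 ≤ 8 moves.

a3 -> a2 -> b2 -> c2 -> c3 -> d3 -> d2 -> d1 -> c1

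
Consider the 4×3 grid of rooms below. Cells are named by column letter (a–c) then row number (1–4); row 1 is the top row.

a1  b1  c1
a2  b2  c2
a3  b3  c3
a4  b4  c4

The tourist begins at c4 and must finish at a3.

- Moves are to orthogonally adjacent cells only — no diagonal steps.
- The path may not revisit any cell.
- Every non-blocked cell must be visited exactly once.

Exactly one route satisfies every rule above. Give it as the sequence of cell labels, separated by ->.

c4 -> c3 -> c2 -> c1 -> b1 -> a1 -> a2 -> b2 -> b3 -> b4 -> a4 -> a3

Need to visit all 12 open cells exactly once, starting at c4 and ending at a3.
Route from c4: 3× up (reaching c1), 2× left (reaching a1), down to a2, right to b2, 2× down (reaching b4), left to a4, up to a3 — 11 moves in all.
Check: all 12 open cells covered.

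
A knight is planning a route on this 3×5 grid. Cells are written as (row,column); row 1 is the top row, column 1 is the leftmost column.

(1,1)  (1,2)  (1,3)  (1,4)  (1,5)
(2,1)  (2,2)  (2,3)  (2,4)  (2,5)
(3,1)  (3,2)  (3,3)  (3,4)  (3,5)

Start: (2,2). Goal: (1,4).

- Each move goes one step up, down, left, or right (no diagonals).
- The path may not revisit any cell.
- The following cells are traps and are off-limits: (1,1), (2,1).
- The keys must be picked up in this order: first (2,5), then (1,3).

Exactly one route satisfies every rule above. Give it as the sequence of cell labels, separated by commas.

The waypoints must appear in the order (2,5), (1,3), with no cell reused.
Route from (2,2): down to (3,2), 3× right (reaching (3,5)), up to (2,5), 2× left (reaching (2,3)), up to (1,3), right to (1,4) — 9 moves in all.
Check: order respected ((2,5) at step 5, (1,3) at step 8).

(2,2), (3,2), (3,3), (3,4), (3,5), (2,5), (2,4), (2,3), (1,3), (1,4)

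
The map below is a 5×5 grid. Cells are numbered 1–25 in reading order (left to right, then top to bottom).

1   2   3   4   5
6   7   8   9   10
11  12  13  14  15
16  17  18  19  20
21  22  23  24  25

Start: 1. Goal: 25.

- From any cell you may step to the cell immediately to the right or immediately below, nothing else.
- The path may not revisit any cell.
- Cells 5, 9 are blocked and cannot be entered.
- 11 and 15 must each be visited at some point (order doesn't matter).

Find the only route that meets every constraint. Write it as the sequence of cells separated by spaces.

Moves only go right or down, so the column and row indices never decrease.
Route from 1: 2× down (reaching 11), 4× right (reaching 15), 2× down (reaching 25) — 8 moves in all.
Check: all required cells visited.

1 6 11 12 13 14 15 20 25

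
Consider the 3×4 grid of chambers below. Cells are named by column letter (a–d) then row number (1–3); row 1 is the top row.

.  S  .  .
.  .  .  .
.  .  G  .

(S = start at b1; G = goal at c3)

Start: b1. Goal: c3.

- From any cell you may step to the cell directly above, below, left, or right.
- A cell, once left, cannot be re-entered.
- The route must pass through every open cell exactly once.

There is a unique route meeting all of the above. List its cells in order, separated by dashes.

b1 - a1 - a2 - a3 - b3 - b2 - c2 - c1 - d1 - d2 - d3 - c3

Need to visit all 12 open cells exactly once, starting at b1 and ending at c3.
Cell a3 has only two open neighbours (a2 and b3), so the path must pass straight through it: one of those is the cell it's entered from and the other is where it exits.
Route from b1: left to a1, 2× down (reaching a3), right to b3, up to b2, right to c2, up to c1, right to d1, 2× down (reaching d3), left to c3 — 11 moves in all.
Check: all 12 open cells covered.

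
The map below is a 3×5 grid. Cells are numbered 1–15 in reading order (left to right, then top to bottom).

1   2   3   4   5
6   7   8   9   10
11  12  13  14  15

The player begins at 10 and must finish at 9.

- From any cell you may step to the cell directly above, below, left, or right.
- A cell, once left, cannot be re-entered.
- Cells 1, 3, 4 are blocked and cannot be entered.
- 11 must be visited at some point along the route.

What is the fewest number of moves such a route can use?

Any route passes through 11 somewhere between 10 and 9. Summing Manhattan distances along the two legs (10 → 11 → 9) gives a lower bound of 5 + 4 = 9 moves.
A route of 9 moves achieves this: 10 → 15 → 14 → 13 → 12 → 11 → 6 → 7 → 8 → 9.
Since 9 matches the lower bound, it is optimal.

9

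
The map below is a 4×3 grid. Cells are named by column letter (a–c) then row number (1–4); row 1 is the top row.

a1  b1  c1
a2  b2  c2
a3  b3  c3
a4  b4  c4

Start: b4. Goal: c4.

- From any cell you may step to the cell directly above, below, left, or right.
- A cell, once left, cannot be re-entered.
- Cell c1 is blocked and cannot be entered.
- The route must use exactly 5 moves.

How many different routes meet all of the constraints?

Need simple routes of exactly 5 moves from b4 to c4 (Manhattan distance 1, so 2 moves are spent on a detour and 2 undoing it).
Enumerating: b4 b3 b2 c2 c3 c4 | b4 a4 a3 b3 c3 c4.
That gives 2 routes.

2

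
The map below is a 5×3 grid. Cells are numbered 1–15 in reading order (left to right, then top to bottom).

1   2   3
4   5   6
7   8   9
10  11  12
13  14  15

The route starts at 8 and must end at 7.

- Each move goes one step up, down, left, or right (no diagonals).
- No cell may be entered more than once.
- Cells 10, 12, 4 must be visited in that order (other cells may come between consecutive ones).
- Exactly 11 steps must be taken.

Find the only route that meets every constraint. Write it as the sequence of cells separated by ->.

8 -> 11 -> 10 -> 13 -> 14 -> 15 -> 12 -> 9 -> 6 -> 5 -> 4 -> 7

The waypoints must appear in the order 10, 12, 4, with no cell reused.
Route from 8: down 1 to 11, left 1 to 10, down 1 to 13, right 2 to 15, up 3 to 6, left 2 to 4, down 1 to 7 — 11 moves in all.
Check: order respected (10 at step 2, 12 at step 6, 4 at step 10); 11 moves as required.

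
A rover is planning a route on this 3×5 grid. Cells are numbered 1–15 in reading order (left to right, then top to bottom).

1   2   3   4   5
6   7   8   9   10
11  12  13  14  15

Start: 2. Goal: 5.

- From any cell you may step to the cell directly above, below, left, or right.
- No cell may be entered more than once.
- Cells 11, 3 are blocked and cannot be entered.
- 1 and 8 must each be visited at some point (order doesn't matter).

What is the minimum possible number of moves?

Any route passes through 1 and 8 in some order between 2 and 5. Summing Manhattan distances along each leg and taking the cheapest ordering (2 → 1 → 8 → 5) gives a lower bound of 1 + 3 + 3 = 7 moves.
A route of 7 moves achieves this: 2 → 1 → 6 → 7 → 8 → 9 → 4 → 5.
Since 7 matches the lower bound, it is optimal.

7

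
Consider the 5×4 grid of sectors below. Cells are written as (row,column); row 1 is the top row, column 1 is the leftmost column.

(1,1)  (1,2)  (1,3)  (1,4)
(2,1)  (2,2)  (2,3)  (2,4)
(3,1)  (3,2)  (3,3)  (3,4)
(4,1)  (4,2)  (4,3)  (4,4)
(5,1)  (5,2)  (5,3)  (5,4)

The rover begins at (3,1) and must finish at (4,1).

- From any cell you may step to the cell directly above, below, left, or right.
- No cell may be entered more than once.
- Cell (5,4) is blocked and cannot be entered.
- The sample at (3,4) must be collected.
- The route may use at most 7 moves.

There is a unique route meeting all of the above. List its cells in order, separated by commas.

(3,1), (3,2), (3,3), (3,4), (4,4), (4,3), (4,2), (4,1)

Any route must reach (3,4) and still end at (4,1) within 7 moves, so the order of the required stops is forced.
Route from (3,1): 3× right (reaching (3,4)), down to (4,4), 3× left (reaching (4,1)) — 7 moves in all.
Check: all required cells visited; 7 ≤ 7 moves.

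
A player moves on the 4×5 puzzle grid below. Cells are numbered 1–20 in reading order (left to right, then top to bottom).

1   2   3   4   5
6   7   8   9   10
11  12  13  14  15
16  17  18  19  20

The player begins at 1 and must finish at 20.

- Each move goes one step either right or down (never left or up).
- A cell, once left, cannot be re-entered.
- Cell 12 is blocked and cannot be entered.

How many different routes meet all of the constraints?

A right/down-only route from 1 to 20 makes exactly 3 down-moves and 4 right-moves in some order.
With no other constraints that would be C(7,3) = 35 routes.
Subtract routes through each blocked cell (inclusion–exclusion for overlaps): − through 12: 12 → 23.
That gives 23 routes.

23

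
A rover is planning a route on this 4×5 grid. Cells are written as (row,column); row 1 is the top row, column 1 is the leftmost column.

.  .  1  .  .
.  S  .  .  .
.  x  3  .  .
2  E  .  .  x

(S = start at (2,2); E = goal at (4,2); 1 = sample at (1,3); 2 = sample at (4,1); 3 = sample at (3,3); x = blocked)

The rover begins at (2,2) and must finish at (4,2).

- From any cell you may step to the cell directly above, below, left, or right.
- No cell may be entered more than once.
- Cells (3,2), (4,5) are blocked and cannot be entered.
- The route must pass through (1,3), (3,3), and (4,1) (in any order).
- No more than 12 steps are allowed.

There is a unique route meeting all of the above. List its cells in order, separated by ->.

(2,2) -> (2,3) -> (3,3) -> (3,4) -> (2,4) -> (1,4) -> (1,3) -> (1,2) -> (1,1) -> (2,1) -> (3,1) -> (4,1) -> (4,2)

The budget equals the shortest possible length, so every move has to be on a shortest route through the required cells.
Route from (2,2): right 1 to (2,3), down 1 to (3,3), right 1 to (3,4), up 2 to (1,4), left 3 to (1,1), down 3 to (4,1), right 1 to (4,2) — 12 moves in all.
Check: all required cells visited; 12 ≤ 12 moves.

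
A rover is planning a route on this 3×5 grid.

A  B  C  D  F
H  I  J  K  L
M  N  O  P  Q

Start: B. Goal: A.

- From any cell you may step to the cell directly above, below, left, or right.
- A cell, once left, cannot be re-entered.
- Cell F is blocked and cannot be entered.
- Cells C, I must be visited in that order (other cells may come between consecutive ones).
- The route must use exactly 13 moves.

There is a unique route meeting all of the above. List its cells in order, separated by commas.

B, C, D, K, L, Q, P, O, J, I, N, M, H, A

The waypoints must appear in the order C, I, with no cell reused.
Route from B: 2× right (reaching D), down to K, right to L, down to Q, 2× left (reaching O), up to J, left to I, down to N, left to M, 2× up (reaching A) — 13 moves in all.
Check: order respected (C at step 1, I at step 9); 13 moves as required.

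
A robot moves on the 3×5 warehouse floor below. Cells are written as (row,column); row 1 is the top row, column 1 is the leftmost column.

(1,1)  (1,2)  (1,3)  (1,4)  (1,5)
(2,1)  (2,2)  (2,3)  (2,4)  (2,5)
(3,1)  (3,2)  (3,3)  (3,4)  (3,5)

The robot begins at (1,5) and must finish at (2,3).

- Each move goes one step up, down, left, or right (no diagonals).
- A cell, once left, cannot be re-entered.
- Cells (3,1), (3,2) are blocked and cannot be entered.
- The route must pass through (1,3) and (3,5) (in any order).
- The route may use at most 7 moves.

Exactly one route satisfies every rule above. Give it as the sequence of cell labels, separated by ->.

(1,5) -> (2,5) -> (3,5) -> (3,4) -> (2,4) -> (1,4) -> (1,3) -> (2,3)

The 7-move cap with required stops at (1,3), (3,5) leaves no slack for detours.
Route from (1,5): 2× down (reaching (3,5)), left to (3,4), 2× up (reaching (1,4)), left to (1,3), down to (2,3) — 7 moves in all.
Check: all required cells visited; 7 ≤ 7 moves.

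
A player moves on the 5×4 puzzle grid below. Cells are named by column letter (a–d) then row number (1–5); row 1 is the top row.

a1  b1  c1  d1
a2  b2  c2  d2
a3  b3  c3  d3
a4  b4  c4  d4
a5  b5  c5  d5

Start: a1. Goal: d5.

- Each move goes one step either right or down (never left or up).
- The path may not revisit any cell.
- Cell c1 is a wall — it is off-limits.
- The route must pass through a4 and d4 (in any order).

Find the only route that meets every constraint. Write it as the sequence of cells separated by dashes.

Moves only go right or down, so the column and row indices never decrease.
Route from a1: down 3 to a4, right 3 to d4, down 1 to d5 — 7 moves in all.
Check: all required cells visited.

a1 - a2 - a3 - a4 - b4 - c4 - d4 - d5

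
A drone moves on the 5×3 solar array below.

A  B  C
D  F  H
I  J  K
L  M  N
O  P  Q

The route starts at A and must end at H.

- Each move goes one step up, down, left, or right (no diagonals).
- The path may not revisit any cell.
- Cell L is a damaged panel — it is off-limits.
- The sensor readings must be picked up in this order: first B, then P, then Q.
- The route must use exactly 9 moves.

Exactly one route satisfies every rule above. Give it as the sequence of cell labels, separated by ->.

The waypoints must appear in the order B, P, Q, with no cell reused.
Route from A: right 1 to B, down 4 to P, right 1 to Q, up 3 to H — 9 moves in all.
Check: order respected (B at step 1, P at step 5, Q at step 6); 9 moves as required.

A -> B -> F -> J -> M -> P -> Q -> N -> K -> H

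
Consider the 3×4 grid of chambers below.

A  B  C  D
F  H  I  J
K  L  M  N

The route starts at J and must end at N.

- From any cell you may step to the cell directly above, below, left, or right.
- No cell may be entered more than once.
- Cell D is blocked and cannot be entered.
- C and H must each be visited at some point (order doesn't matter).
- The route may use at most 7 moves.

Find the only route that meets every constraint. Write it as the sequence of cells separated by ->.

The 7-move cap with required stops at C, H leaves no slack for detours.
Route from J: left 1 to I, up 1 to C, left 1 to B, down 2 to L, right 2 to N — 7 moves in all.
Check: all required cells visited; 7 ≤ 7 moves.

J -> I -> C -> B -> H -> L -> M -> N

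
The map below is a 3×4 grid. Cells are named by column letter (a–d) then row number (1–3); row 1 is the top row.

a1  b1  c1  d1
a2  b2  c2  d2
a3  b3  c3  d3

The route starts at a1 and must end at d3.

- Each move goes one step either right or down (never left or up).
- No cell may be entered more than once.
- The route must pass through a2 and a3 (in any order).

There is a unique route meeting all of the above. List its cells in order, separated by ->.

Moves only go right or down, so the column and row indices never decrease.
Route from a1: down 2 to a3, right 3 to d3 — 5 moves in all.
Check: all required cells visited.

a1 -> a2 -> a3 -> b3 -> c3 -> d3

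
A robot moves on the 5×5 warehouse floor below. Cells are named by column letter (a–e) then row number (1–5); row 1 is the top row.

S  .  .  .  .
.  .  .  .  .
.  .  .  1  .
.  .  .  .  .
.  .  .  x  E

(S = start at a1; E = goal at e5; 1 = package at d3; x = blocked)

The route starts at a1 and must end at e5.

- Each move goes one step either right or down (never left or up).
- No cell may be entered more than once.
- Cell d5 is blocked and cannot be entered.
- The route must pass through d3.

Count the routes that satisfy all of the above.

A right/down-only route from a1 to e5 makes exactly 4 down-moves and 4 right-moves in some order.
With no other constraints that would be C(8,4) = 70 routes.
Split at d3 and multiply the segment counts (each segment already excludes blocked cells): a1→d3: 10; d3→e5: 2; product = 20.
That gives 20 routes.

20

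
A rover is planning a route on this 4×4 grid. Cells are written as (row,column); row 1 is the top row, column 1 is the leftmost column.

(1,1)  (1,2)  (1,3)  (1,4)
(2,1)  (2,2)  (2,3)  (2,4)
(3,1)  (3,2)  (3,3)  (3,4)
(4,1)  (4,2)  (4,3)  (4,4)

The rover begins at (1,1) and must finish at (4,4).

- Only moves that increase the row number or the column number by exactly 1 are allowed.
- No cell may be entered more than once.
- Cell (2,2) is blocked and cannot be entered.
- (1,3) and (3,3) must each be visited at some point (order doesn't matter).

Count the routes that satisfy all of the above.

2

A right/down-only route from (1,1) to (4,4) makes exactly 3 down-moves and 3 right-moves in some order.
With no other constraints that would be C(6,3) = 20 routes.
A monotone route can only reach the required cells in the order (1,3), (3,3), so split there and multiply the segment counts (each segment already excludes blocked cells): (1,1)→(1,3): 1; (1,3)→(3,3): 1; (3,3)→(4,4): 2; product = 2.
That gives 2 routes.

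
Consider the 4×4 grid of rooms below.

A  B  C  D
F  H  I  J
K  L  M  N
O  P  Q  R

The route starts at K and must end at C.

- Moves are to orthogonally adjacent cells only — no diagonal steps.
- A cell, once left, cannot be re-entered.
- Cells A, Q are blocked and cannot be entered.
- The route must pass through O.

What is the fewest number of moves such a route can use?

Any route passes through O somewhere between K and C. Summing Manhattan distances along the two legs (K → O → C) gives a lower bound of 1 + 5 = 6 moves.
A route of 6 moves achieves this: K → O → P → L → H → B → C.
Since 6 matches the lower bound, it is optimal.

6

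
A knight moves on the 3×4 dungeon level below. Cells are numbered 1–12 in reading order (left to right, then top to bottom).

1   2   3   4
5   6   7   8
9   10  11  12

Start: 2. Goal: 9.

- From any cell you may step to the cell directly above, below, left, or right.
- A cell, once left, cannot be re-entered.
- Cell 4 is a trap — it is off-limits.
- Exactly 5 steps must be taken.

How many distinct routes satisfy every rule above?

5

Need simple routes of exactly 5 moves from 2 to 9 (Manhattan distance 3, so 1 moves are spent on a detour and 1 undoing it).
Enumerating: 2 6 7 11 10 9 | 2 1 5 6 10 9 | 2 3 7 11 10 9 | 2 3 7 6 10 9 | 2 3 7 6 5 9.
That gives 5 routes.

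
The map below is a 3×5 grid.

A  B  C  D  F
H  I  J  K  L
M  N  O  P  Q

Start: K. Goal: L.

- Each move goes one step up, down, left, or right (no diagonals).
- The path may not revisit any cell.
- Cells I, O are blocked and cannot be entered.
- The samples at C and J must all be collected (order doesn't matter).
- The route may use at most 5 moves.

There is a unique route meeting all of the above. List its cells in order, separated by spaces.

The 5-move cap with required stops at C, J leaves no slack for detours.
Route from K: left 1 to J, up 1 to C, right 2 to F, down 1 to L — 5 moves in all.
Check: all required cells visited; 5 ≤ 5 moves.

K J C D F L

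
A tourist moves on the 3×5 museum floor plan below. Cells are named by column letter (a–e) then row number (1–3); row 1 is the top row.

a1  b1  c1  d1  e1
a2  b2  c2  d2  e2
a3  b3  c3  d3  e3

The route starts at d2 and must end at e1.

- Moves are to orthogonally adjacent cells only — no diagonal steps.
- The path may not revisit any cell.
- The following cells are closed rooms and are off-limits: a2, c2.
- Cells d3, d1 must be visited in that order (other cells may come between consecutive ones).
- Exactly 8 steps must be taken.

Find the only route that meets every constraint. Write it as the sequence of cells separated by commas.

The waypoints must appear in the order d3, d1, with no cell reused.
Route from d2: down to d3, 2× left (reaching b3), 2× up (reaching b1), 3× right (reaching e1) — 8 moves in all.
Check: order respected (d3 at step 1, d1 at step 7); 8 moves as required.

d2, d3, c3, b3, b2, b1, c1, d1, e1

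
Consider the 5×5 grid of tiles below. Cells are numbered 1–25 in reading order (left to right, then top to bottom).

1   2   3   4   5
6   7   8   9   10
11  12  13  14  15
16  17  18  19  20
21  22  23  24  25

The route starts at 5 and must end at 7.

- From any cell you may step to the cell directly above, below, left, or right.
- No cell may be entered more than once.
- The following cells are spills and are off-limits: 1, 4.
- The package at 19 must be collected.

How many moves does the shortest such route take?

Any route passes through 19 somewhere between 5 and 7. Summing Manhattan distances along the two legs (5 → 19 → 7) gives a lower bound of 4 + 4 = 8 moves.
A route of 8 moves achieves this: 5 → 10 → 15 → 20 → 19 → 14 → 9 → 8 → 7.
Since 8 matches the lower bound, it is optimal.

8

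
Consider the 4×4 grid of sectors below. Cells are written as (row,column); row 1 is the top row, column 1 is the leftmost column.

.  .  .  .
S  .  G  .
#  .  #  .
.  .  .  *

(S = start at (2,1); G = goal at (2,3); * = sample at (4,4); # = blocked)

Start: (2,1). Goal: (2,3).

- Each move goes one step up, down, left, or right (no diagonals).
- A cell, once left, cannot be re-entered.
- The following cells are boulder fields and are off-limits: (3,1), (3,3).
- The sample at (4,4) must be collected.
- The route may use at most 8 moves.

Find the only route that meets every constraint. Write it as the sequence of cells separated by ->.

(2,1) -> (2,2) -> (3,2) -> (4,2) -> (4,3) -> (4,4) -> (3,4) -> (2,4) -> (2,3)

The budget equals the shortest possible length, so every move has to be on a shortest route through the required cells.
Route from (2,1): right 1 to (2,2), down 2 to (4,2), right 2 to (4,4), up 2 to (2,4), left 1 to (2,3) — 8 moves in all.
Check: all required cells visited; 8 ≤ 8 moves.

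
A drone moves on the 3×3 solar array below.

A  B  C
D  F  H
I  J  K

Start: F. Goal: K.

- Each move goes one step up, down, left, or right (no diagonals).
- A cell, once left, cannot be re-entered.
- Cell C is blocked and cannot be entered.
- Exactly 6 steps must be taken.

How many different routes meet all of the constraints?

1

Need simple routes of exactly 6 moves from F to K (Manhattan distance 2, so 2 moves are spent on a detour and 2 undoing it).
Enumerating: F B A D I J K.
That gives 1 route.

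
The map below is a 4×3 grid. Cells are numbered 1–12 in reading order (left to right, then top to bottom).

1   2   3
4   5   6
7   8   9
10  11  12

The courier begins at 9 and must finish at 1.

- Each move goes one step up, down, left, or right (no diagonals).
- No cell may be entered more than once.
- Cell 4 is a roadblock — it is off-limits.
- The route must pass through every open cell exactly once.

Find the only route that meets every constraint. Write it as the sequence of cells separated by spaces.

Need to visit all 11 open cells exactly once, starting at 9 and ending at 1.
Cell 10 has only two open neighbours (7 and 11), so the path must pass straight through it: one of those is the cell it's entered from and the other is where it exits.
Route from 9: down 1 to 12, left 2 to 10, up 1 to 7, right 1 to 8, up 1 to 5, right 1 to 6, up 1 to 3, left 2 to 1 — 10 moves in all.
Check: all 11 open cells covered.

9 12 11 10 7 8 5 6 3 2 1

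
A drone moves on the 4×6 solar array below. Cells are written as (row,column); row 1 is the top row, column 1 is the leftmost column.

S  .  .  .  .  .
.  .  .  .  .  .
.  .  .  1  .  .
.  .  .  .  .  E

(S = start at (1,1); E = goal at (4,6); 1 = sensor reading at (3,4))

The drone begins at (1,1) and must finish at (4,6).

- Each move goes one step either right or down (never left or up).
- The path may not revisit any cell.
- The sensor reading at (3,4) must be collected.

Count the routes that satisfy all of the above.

A right/down-only route from (1,1) to (4,6) makes exactly 3 down-moves and 5 right-moves in some order.
With no other constraints that would be C(8,3) = 56 routes.
Split at (3,4) and multiply the segment counts: (1,1)→(3,4): 10; (3,4)→(4,6): 3; product = 30.
That gives 30 routes.

30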